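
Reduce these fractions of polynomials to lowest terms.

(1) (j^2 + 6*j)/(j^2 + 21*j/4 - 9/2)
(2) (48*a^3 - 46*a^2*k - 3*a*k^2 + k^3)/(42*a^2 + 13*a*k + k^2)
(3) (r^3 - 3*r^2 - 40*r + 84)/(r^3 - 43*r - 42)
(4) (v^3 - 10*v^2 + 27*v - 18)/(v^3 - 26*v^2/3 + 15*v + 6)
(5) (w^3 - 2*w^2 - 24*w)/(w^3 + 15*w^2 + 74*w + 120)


(1) = 4*j/(4*j - 3)
(2) = (8*a^2 - 9*a*k + k^2)/(7*a + k)
(3) = (r - 2)/(r + 1)
(4) = (3*v - 3)/(3*v + 1)
(5) = (w^2 - 6*w)/(w^2 + 11*w + 30)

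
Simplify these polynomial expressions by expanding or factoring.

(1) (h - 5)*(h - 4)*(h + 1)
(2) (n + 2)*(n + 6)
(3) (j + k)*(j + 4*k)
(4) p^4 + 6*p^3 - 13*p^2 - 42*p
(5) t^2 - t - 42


(1) = h^3 - 8*h^2 + 11*h + 20
(2) = n^2 + 8*n + 12
(3) = j^2 + 5*j*k + 4*k^2
(4) = p*(p - 3)*(p + 2)*(p + 7)
(5) = (t - 7)*(t + 6)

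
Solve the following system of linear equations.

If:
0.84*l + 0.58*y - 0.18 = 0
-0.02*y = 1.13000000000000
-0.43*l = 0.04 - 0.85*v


Then:
l = 39.23
v = 19.89
y = -56.50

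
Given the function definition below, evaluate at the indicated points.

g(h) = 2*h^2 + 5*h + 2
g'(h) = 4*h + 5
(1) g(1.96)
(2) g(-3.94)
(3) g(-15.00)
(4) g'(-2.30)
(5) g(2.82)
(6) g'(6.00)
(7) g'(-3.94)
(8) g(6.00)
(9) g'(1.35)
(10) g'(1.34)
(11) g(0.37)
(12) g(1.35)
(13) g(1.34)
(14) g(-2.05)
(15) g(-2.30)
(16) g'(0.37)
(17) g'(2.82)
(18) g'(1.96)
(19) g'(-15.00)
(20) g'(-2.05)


(1) = 19.48
(2) = 13.35
(3) = 377.00
(4) = -4.20
(5) = 32.00
(6) = 29.00
(7) = -10.76
(8) = 104.00
(9) = 10.40
(10) = 10.36
(11) = 4.12
(12) = 12.39
(13) = 12.29
(14) = 0.15
(15) = 1.08
(16) = 6.48
(17) = 16.28
(18) = 12.84
(19) = -55.00
(20) = -3.20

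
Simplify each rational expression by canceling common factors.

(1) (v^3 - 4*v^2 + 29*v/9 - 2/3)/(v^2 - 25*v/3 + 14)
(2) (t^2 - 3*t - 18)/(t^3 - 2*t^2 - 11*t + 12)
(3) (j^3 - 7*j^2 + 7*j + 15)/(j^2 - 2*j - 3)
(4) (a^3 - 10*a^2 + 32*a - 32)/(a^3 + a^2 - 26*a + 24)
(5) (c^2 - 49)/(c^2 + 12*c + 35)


(1) = (9*v^3 - 36*v^2 + 29*v - 6)/(9*v^2 - 75*v + 126)
(2) = (t - 6)/(t^2 - 5*t + 4)
(3) = j - 5
(4) = (a^2 - 6*a + 8)/(a^2 + 5*a - 6)
(5) = (c - 7)/(c + 5)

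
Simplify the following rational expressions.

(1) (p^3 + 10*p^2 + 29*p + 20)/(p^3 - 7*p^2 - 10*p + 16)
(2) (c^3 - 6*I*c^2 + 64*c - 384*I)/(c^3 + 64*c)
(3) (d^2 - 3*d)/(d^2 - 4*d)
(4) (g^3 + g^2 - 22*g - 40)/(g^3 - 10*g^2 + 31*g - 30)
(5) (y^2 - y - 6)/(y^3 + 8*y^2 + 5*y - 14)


(1) = (p^3 + 10*p^2 + 29*p + 20)/(p^3 - 7*p^2 - 10*p + 16)
(2) = (c - 6*I)/c
(3) = (d - 3)/(d - 4)
(4) = (g^2 + 6*g + 8)/(g^2 - 5*g + 6)
(5) = (y - 3)/(y^2 + 6*y - 7)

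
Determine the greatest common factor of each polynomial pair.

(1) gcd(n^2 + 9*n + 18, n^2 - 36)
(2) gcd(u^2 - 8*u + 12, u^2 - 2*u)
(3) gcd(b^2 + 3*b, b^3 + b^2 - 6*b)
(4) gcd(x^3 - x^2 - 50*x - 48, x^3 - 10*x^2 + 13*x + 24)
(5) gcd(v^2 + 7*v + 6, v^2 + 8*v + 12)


(1) = gcd((n + 3)*(n + 6), (n - 6)*(n + 6)) = n + 6
(2) = u - 2
(3) = gcd(b*(b + 3), b*(b - 2)*(b + 3)) = b^2 + 3*b
(4) = x^2 - 7*x - 8
(5) = v + 6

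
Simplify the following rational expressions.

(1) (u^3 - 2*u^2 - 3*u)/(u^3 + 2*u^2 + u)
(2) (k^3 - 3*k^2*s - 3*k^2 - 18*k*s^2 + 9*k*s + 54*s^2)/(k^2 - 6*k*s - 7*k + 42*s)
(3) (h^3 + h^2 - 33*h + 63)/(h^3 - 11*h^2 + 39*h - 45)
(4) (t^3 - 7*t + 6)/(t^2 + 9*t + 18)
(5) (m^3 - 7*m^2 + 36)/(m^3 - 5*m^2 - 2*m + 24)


(1) = (u - 3)/(u + 1)
(2) = (k^2 + 3*k*s - 3*k - 9*s)/(k - 7)
(3) = (h + 7)/(h - 5)
(4) = (t^2 - 3*t + 2)/(t + 6)
(5) = (m - 6)/(m - 4)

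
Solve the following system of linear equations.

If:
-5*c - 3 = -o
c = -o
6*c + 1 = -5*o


Then:
No Solution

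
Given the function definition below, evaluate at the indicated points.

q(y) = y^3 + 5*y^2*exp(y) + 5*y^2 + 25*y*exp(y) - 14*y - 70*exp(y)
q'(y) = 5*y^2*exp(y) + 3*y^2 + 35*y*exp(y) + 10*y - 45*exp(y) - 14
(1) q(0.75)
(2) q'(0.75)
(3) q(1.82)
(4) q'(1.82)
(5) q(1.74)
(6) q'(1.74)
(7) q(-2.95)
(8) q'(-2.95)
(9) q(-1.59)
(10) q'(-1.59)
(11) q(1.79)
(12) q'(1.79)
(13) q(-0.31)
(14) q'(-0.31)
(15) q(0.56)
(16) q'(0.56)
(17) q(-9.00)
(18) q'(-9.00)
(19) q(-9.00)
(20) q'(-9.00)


(1) = -109.81
(2) = -38.55
(3) = -51.88
(4) = 231.77
(5) = -68.69
(6) = 189.32
(7) = 53.89
(8) = -22.87
(9) = 11.08
(10) = -40.26
(11) = -58.58
(12) = 215.18
(13) = -51.88
(14) = -57.42
(15) = -101.39
(16) = -49.18
(17) = -197.99
(18) = 139.01
(19) = -197.99
(20) = 139.01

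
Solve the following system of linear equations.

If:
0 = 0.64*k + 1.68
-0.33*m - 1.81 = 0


Then:
k = -2.62
m = -5.48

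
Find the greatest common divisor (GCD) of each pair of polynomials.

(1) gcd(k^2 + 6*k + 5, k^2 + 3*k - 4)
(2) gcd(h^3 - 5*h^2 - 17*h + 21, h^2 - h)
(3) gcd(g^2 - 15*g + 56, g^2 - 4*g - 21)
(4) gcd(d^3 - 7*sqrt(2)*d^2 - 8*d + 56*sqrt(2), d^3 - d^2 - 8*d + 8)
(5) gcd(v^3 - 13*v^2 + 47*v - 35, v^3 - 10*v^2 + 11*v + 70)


(1) = gcd((k + 1)*(k + 5), (k - 1)*(k + 4)) = 1
(2) = h - 1
(3) = gcd((g - 8)*(g - 7), (g - 7)*(g + 3)) = g - 7
(4) = gcd((d - 7*sqrt(2))*(d - 2*sqrt(2))*(d + 2*sqrt(2)), (d - 1)*(d - 2*sqrt(2))*(d + 2*sqrt(2))) = d^2 - 8
(5) = gcd((v - 7)*(v - 5)*(v - 1), (v - 7)*(v - 5)*(v + 2)) = v^2 - 12*v + 35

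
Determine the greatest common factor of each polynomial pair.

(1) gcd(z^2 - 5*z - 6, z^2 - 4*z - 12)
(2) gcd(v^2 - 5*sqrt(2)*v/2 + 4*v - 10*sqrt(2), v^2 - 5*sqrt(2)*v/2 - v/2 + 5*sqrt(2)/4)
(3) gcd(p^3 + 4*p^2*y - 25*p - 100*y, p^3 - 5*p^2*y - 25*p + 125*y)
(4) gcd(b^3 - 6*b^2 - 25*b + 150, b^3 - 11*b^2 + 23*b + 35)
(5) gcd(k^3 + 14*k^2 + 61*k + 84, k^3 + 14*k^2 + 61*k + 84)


(1) = z - 6
(2) = v - 5*sqrt(2)/2
(3) = gcd((p - 5)*(p + 5)*(p + 4*y), (p - 5)*(p + 5)*(p - 5*y)) = p^2 - 25
(4) = gcd((b - 6)*(b - 5)*(b + 5), (b - 7)*(b - 5)*(b + 1)) = b - 5
(5) = k^3 + 14*k^2 + 61*k + 84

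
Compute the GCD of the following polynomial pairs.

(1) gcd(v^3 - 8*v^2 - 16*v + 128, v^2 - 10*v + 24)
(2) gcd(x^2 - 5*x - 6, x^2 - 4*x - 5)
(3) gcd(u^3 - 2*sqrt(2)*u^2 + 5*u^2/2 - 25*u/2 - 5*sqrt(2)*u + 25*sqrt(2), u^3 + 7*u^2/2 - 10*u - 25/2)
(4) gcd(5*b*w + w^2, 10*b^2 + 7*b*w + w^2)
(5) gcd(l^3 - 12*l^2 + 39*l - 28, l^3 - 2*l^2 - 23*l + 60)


(1) = gcd((v - 8)*(v - 4)*(v + 4), (v - 6)*(v - 4)) = v - 4
(2) = gcd((x - 6)*(x + 1), (x - 5)*(x + 1)) = x + 1
(3) = gcd((u - 5/2)*(u + 5)*(u - 2*sqrt(2)), (u - 5/2)*(u + 1)*(u + 5)) = u^2 + 5*u/2 - 25/2
(4) = gcd(w*(5*b + w), (2*b + w)*(5*b + w)) = 5*b + w
(5) = l - 4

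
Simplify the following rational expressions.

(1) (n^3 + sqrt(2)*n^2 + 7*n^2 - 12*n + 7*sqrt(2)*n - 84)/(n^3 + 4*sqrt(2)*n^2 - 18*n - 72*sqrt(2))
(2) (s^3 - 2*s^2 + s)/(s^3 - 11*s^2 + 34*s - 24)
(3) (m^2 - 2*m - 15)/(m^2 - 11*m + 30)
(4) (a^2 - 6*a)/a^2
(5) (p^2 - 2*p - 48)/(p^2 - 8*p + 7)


(1) = (n^2 + n*(7 - 2*sqrt(2)) - 14*sqrt(2))/(n^2 + sqrt(2)*n - 24)
(2) = (s^2 - s)/(s^2 - 10*s + 24)
(3) = (m + 3)/(m - 6)
(4) = (a - 6)/a
(5) = (p^2 - 2*p - 48)/(p^2 - 8*p + 7)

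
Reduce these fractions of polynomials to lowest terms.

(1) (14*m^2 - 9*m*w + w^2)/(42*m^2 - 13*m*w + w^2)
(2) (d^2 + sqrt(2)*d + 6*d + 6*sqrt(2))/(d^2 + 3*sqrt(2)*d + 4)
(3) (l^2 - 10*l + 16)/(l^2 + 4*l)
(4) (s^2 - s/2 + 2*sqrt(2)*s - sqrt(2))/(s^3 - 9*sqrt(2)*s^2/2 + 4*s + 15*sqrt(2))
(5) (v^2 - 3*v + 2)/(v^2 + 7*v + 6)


(1) = (-2*m + w)/(-6*m + w)
(2) = (d + 6)/(d + 2*sqrt(2))
(3) = (l^2 - 10*l + 16)/(l^2 + 4*l)
(4) = (4*s^2 + s*(-2 + 8*sqrt(2)) - 4*sqrt(2))/(4*s^3 - 18*sqrt(2)*s^2 + 16*s + 60*sqrt(2))
(5) = (v^2 - 3*v + 2)/(v^2 + 7*v + 6)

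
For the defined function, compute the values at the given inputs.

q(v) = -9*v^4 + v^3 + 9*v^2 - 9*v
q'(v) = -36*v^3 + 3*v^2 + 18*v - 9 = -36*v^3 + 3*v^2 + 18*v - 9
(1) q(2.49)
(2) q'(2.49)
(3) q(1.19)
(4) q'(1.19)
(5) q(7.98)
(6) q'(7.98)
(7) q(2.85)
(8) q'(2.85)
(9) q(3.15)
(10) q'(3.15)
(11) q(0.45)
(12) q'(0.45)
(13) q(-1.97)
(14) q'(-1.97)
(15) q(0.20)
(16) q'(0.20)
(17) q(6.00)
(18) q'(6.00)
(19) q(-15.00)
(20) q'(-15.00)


(1) = -297.14
(2) = -501.36
(3) = -14.33
(4) = -44.00
(5) = -35487.27
(6) = -17968.42
(7) = -523.17
(8) = -766.70
(9) = -793.90
(10) = -1047.74
(11) = -2.51
(12) = -3.57
(13) = -90.54
(14) = 242.42
(15) = -1.45
(16) = -5.57
(17) = -11178.00
(18) = -7569.00
(19) = -456840.00
(20) = 121896.00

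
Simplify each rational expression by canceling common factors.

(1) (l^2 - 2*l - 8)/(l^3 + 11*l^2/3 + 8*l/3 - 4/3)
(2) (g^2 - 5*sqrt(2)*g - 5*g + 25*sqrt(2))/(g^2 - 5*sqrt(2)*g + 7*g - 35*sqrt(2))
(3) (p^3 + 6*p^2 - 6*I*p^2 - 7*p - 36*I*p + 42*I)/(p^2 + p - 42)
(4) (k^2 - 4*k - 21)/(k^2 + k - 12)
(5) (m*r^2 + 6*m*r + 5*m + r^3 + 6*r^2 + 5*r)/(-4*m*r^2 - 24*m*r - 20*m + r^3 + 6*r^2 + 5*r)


(1) = (3*l - 12)/(3*l^2 + 5*l - 2)
(2) = (g - 5)/(g + 7)
(3) = (p^2 + p*(-1 - 6*I) + 6*I)/(p - 6)
(4) = (k^2 - 4*k - 21)/(k^2 + k - 12)
(5) = (m + r)/(-4*m + r)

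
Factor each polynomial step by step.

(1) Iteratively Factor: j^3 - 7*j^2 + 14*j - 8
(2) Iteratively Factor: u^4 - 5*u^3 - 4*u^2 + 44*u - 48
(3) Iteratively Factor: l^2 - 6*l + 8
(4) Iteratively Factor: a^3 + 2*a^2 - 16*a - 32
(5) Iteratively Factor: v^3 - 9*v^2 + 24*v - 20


(1) = (j - 4)*(j^2 - 3*j + 2) = (j - 4)*(j - 2)*(j - 1)
(2) = (u - 4)*(u^3 - u^2 - 8*u + 12) = (u - 4)*(u - 2)*(u^2 + u - 6) = (u - 4)*(u - 2)^2*(u + 3)
(3) = (l - 4)*(l - 2)
(4) = (a + 2)*(a^2 - 16) = (a - 4)*(a + 2)*(a + 4)
(5) = (v - 5)*(v^2 - 4*v + 4) = (v - 5)*(v - 2)*(v - 2)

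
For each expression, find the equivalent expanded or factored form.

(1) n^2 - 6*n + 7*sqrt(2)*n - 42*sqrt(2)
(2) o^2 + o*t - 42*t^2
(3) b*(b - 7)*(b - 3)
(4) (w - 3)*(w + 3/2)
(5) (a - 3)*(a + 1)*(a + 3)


(1) = (n - 6)*(n + 7*sqrt(2))
(2) = (o - 6*t)*(o + 7*t)
(3) = b^3 - 10*b^2 + 21*b
(4) = w^2 - 3*w/2 - 9/2
(5) = a^3 + a^2 - 9*a - 9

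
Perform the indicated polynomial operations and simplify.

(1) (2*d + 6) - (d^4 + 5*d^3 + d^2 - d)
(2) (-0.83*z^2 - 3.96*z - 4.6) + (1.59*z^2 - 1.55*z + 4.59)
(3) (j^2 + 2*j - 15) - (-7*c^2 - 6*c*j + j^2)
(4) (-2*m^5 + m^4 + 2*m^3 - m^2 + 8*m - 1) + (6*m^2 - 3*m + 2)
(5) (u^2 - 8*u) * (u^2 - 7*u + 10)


(1) = -d^4 - 5*d^3 - d^2 + 3*d + 6
(2) = 0.76*z^2 - 5.51*z - 0.01
(3) = 7*c^2 + 6*c*j + 2*j - 15
(4) = -2*m^5 + m^4 + 2*m^3 + 5*m^2 + 5*m + 1
(5) = u^4 - 15*u^3 + 66*u^2 - 80*u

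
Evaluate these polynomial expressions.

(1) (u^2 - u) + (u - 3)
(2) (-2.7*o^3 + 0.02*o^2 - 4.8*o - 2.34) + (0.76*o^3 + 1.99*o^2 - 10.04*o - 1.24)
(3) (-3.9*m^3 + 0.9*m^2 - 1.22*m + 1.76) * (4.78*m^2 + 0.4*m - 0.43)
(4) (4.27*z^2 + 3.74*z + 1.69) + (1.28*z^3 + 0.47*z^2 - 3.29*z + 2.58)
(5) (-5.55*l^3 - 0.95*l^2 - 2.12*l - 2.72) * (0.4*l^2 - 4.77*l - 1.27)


(1) = u^2 - 3
(2) = -1.94*o^3 + 2.01*o^2 - 14.84*o - 3.58
(3) = -18.642*m^5 + 2.742*m^4 - 3.7946*m^3 + 7.5378*m^2 + 1.2286*m - 0.7568
(4) = 1.28*z^3 + 4.74*z^2 + 0.45*z + 4.27
(5) = -2.22*l^5 + 26.0935*l^4 + 10.732*l^3 + 10.2309*l^2 + 15.6668*l + 3.4544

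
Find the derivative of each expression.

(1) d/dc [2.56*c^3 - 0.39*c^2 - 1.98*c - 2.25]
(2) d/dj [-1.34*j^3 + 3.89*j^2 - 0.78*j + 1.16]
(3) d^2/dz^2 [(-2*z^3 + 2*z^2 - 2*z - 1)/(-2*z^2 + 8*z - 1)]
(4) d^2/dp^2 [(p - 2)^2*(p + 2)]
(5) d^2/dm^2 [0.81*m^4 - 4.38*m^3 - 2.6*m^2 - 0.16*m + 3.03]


(1) = 7.68*c^2 - 0.78*c - 1.98
(2) = -4.02*j^2 + 7.78*j - 0.78
(3) = 4*(50*z^3 - 12*z^2 - 27*z + 38)/(8*z^6 - 96*z^5 + 396*z^4 - 608*z^3 + 198*z^2 - 24*z + 1)
(4) = 6*p - 4
(5) = 9.72*m^2 - 26.28*m - 5.2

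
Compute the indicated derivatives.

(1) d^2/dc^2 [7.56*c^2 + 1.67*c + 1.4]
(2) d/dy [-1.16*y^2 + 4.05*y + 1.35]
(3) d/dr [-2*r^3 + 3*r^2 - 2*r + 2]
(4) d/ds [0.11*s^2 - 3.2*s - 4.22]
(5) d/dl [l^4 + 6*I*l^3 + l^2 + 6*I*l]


(1) = 15.1200000000000
(2) = 4.05 - 2.32*y
(3) = -6*r^2 + 6*r - 2
(4) = 0.22*s - 3.2
(5) = 4*l^3 + 18*I*l^2 + 2*l + 6*I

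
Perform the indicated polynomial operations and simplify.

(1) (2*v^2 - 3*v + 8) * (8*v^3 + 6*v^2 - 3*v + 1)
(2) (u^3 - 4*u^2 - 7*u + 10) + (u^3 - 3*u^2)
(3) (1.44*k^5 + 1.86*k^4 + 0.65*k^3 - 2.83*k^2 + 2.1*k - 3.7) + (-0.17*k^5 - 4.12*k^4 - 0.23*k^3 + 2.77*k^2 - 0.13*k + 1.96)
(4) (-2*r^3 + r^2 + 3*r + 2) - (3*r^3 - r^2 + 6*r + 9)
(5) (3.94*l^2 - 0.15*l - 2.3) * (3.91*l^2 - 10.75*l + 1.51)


(1) = 16*v^5 - 12*v^4 + 40*v^3 + 59*v^2 - 27*v + 8
(2) = 2*u^3 - 7*u^2 - 7*u + 10
(3) = 1.27*k^5 - 2.26*k^4 + 0.42*k^3 - 0.06*k^2 + 1.97*k - 1.74
(4) = -5*r^3 + 2*r^2 - 3*r - 7
(5) = 15.4054*l^4 - 42.9415*l^3 - 1.4311*l^2 + 24.4985*l - 3.473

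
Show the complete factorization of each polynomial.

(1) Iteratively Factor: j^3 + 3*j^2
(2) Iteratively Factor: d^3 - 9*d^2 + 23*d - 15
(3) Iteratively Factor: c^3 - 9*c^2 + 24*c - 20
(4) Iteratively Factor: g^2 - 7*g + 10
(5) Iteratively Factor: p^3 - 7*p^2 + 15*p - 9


(1) = (j)*(j^2 + 3*j) = j*(j + 3)*(j)
(2) = (d - 5)*(d^2 - 4*d + 3) = (d - 5)*(d - 1)*(d - 3)
(3) = (c - 2)*(c^2 - 7*c + 10) = (c - 2)^2*(c - 5)
(4) = (g - 2)*(g - 5)
(5) = (p - 3)*(p^2 - 4*p + 3) = (p - 3)^2*(p - 1)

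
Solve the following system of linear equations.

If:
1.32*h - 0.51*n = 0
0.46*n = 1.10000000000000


Then:
h = 0.92
n = 2.39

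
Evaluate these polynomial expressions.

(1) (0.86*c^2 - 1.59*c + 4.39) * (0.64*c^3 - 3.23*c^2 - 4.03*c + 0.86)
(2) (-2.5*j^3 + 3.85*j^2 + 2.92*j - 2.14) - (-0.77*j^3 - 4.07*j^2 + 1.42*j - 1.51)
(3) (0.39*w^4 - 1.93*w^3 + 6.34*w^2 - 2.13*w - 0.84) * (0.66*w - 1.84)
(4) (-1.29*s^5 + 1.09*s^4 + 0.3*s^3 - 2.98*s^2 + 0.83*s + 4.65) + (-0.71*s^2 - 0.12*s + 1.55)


(1) = 0.5504*c^5 - 3.7954*c^4 + 4.4795*c^3 - 7.0324*c^2 - 19.0591*c + 3.7754
(2) = -1.73*j^3 + 7.92*j^2 + 1.5*j - 0.63
(3) = 0.2574*w^5 - 1.9914*w^4 + 7.7356*w^3 - 13.0714*w^2 + 3.3648*w + 1.5456
(4) = -1.29*s^5 + 1.09*s^4 + 0.3*s^3 - 3.69*s^2 + 0.71*s + 6.2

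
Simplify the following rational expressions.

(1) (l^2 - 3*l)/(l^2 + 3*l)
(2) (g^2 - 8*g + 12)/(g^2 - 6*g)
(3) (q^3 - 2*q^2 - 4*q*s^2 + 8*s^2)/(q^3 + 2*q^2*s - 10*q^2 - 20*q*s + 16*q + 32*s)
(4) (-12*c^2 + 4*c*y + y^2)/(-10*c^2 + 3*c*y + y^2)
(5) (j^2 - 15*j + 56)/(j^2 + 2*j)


(1) = (l - 3)/(l + 3)
(2) = (g - 2)/g
(3) = (q - 2*s)/(q - 8)
(4) = (6*c + y)/(5*c + y)
(5) = (j^2 - 15*j + 56)/(j^2 + 2*j)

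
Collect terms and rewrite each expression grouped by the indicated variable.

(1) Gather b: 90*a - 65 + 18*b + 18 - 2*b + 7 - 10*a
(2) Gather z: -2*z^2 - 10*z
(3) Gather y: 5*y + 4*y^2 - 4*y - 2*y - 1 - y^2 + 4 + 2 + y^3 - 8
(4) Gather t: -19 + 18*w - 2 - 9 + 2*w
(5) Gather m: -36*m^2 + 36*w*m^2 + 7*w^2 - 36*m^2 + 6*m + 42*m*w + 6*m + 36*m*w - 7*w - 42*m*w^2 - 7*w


(1) = 80*a + 16*b - 40
(2) = -2*z^2 - 10*z
(3) = y^3 + 3*y^2 - y - 3
(4) = 20*w - 30
(5) = m^2*(36*w - 72) + m*(-42*w^2 + 78*w + 12) + 7*w^2 - 14*w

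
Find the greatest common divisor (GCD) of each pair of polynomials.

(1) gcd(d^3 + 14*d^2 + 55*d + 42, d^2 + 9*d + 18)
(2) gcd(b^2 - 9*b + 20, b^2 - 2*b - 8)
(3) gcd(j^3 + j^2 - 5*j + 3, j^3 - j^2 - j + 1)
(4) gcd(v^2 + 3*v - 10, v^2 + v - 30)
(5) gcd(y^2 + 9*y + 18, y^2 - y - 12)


(1) = d + 6
(2) = gcd((b - 5)*(b - 4), (b - 4)*(b + 2)) = b - 4
(3) = gcd((j - 1)^2*(j + 3), (j - 1)^2*(j + 1)) = j^2 - 2*j + 1
(4) = 1
(5) = y + 3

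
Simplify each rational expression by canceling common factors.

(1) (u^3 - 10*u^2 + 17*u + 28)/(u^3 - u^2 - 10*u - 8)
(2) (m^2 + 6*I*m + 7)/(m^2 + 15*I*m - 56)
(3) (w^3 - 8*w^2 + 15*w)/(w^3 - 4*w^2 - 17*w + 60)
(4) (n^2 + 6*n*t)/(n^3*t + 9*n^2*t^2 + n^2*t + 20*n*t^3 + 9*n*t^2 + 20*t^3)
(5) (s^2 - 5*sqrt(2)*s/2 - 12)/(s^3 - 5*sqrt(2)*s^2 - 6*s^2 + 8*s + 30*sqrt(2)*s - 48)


(1) = (u - 7)/(u + 2)
(2) = (m - I)/(m + 8*I)
(3) = w/(w + 4)
(4) = (n^2 + 6*n*t)/(n^3*t + 9*n^2*t^2 + n^2*t + 20*n*t^3 + 9*n*t^2 + 20*t^3)
(5) = (2*s + 3*sqrt(2))/(2*s^2 + s*(-12 - 2*sqrt(2)) + 12*sqrt(2))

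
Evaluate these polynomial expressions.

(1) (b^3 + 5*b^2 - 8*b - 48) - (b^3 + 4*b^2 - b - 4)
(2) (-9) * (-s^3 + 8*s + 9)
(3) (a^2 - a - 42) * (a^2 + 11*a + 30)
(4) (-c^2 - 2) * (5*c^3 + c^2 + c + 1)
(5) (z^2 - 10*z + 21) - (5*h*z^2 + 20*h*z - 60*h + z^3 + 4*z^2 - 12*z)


(1) = b^2 - 7*b - 44
(2) = 9*s^3 - 72*s - 81
(3) = a^4 + 10*a^3 - 23*a^2 - 492*a - 1260
(4) = -5*c^5 - c^4 - 11*c^3 - 3*c^2 - 2*c - 2
(5) = -5*h*z^2 - 20*h*z + 60*h - z^3 - 3*z^2 + 2*z + 21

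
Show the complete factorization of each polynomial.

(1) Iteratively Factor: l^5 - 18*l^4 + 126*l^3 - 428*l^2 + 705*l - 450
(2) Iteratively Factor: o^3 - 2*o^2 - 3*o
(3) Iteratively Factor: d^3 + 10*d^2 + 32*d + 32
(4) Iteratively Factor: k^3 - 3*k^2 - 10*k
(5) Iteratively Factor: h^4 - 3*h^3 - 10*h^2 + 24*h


(1) = (l - 2)*(l^4 - 16*l^3 + 94*l^2 - 240*l + 225) = (l - 3)*(l - 2)*(l^3 - 13*l^2 + 55*l - 75) = (l - 3)^2*(l - 2)*(l^2 - 10*l + 25) = (l - 5)*(l - 3)^2*(l - 2)*(l - 5)
(2) = (o + 1)*(o^2 - 3*o) = (o - 3)*(o + 1)*(o)
(3) = (d + 4)*(d^2 + 6*d + 8) = (d + 2)*(d + 4)*(d + 4)
(4) = (k + 2)*(k^2 - 5*k) = k*(k + 2)*(k - 5)
(5) = (h - 2)*(h^3 - h^2 - 12*h) = (h - 2)*(h + 3)*(h^2 - 4*h) = h*(h - 2)*(h + 3)*(h - 4)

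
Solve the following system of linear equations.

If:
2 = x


Then:
x = 2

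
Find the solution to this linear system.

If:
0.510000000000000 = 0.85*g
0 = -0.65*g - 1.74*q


Then:
g = 0.60
q = -0.22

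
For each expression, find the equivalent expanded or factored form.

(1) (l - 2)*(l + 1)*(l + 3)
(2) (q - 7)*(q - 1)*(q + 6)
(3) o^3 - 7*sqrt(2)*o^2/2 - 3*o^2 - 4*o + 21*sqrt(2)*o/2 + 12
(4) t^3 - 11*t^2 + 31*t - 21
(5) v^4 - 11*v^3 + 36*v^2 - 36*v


(1) = l^3 + 2*l^2 - 5*l - 6
(2) = q^3 - 2*q^2 - 41*q + 42
(3) = (o - 3)*(o - 4*sqrt(2))*(o + sqrt(2)/2)
(4) = (t - 7)*(t - 3)*(t - 1)
(5) = v*(v - 6)*(v - 3)*(v - 2)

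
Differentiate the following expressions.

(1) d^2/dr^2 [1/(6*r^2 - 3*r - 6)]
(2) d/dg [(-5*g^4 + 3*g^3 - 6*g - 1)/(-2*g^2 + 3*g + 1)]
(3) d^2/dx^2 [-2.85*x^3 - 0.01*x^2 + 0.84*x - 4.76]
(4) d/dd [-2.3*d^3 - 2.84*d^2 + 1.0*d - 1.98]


(1) = 2*(4*r^2 - 2*r - (4*r - 1)^2 - 4)/(3*(-2*r^2 + r + 2)^3)
(2) = (20*g^5 - 51*g^4 - 2*g^3 - 3*g^2 - 4*g - 3)/(4*g^4 - 12*g^3 + 5*g^2 + 6*g + 1)
(3) = -17.1*x - 0.02
(4) = -6.9*d^2 - 5.68*d + 1.0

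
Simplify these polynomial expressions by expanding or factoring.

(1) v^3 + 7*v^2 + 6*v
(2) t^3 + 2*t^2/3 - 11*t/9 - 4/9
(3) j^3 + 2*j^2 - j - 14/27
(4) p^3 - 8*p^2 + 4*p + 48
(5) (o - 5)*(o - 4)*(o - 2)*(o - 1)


(1) = v*(v + 1)*(v + 6)
(2) = (t - 1)*(t + 1/3)*(t + 4/3)
(3) = (j - 2/3)*(j + 1/3)*(j + 7/3)
(4) = (p - 6)*(p - 4)*(p + 2)
(5) = o^4 - 12*o^3 + 49*o^2 - 78*o + 40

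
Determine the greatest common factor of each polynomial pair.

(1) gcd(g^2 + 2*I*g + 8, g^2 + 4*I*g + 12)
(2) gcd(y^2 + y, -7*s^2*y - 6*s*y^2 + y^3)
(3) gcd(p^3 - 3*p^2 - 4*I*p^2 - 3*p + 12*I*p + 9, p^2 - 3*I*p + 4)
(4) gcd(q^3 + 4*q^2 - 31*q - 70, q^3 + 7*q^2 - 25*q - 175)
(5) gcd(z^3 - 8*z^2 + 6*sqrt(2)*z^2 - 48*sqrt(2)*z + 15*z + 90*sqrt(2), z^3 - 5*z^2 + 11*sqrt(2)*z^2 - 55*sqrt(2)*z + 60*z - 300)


(1) = gcd((g - 2*I)*(g + 4*I), (g - 2*I)*(g + 6*I)) = g - 2*I
(2) = y
(3) = 1
(4) = q^2 + 2*q - 35
(5) = gcd((z - 5)*(z - 3)*(z + 6*sqrt(2)), (z - 5)*(z + 5*sqrt(2))*(z + 6*sqrt(2))) = z^2 + z*(-5 + 6*sqrt(2)) - 30*sqrt(2)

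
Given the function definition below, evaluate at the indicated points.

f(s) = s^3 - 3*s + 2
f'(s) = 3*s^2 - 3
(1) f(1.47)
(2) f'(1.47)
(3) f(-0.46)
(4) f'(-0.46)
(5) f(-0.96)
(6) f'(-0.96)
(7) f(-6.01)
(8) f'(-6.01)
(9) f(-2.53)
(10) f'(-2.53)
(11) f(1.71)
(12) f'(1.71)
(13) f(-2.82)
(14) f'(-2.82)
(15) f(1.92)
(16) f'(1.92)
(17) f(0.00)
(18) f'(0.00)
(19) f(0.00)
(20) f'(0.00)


(1) = 0.77
(2) = 3.48
(3) = 3.28
(4) = -2.37
(5) = 4.00
(6) = -0.24
(7) = -197.05
(8) = 105.36
(9) = -6.60
(10) = 16.20
(11) = 1.87
(12) = 5.77
(13) = -11.97
(14) = 20.86
(15) = 3.32
(16) = 8.06
(17) = 2.00
(18) = -3.00
(19) = 2.00
(20) = -3.00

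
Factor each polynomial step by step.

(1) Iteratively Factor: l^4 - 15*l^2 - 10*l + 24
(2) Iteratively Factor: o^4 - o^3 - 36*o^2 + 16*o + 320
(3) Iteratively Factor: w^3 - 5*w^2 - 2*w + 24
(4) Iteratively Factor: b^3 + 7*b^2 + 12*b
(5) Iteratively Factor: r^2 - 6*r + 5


(1) = (l + 3)*(l^3 - 3*l^2 - 6*l + 8) = (l - 1)*(l + 3)*(l^2 - 2*l - 8) = (l - 4)*(l - 1)*(l + 3)*(l + 2)
(2) = (o + 4)*(o^3 - 5*o^2 - 16*o + 80) = (o - 5)*(o + 4)*(o^2 - 16) = (o - 5)*(o + 4)^2*(o - 4)
(3) = (w - 4)*(w^2 - w - 6) = (w - 4)*(w + 2)*(w - 3)
(4) = (b + 4)*(b^2 + 3*b) = (b + 3)*(b + 4)*(b)
(5) = (r - 1)*(r - 5)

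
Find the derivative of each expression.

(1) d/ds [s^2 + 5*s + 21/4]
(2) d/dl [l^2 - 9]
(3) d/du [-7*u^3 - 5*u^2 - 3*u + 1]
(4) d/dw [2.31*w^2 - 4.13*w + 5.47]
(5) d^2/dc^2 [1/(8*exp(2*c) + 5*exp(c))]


(1) = 2*s + 5
(2) = 2*l
(3) = -21*u^2 - 10*u - 3
(4) = 4.62*w - 4.13
(5) = (-(8*exp(c) + 5)*(32*exp(c) + 5) + 2*(16*exp(c) + 5)^2)*exp(-c)/(8*exp(c) + 5)^3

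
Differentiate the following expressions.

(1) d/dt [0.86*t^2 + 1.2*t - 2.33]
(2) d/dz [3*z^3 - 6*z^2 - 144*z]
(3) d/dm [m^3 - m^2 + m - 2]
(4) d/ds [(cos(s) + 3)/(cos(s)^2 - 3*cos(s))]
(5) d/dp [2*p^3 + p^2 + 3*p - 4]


(1) = 1.72*t + 1.2
(2) = 9*z^2 - 12*z - 144
(3) = 3*m^2 - 2*m + 1
(4) = (sin(s) - 9*sin(s)/cos(s)^2 + 6*tan(s))/(cos(s) - 3)^2
(5) = 6*p^2 + 2*p + 3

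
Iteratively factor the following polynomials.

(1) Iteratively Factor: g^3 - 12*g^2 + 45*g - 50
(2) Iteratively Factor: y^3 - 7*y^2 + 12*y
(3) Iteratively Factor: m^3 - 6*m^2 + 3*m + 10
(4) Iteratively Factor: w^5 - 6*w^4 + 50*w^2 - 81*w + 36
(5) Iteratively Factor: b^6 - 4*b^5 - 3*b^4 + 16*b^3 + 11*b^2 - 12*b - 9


(1) = (g - 5)*(g^2 - 7*g + 10) = (g - 5)^2*(g - 2)
(2) = (y)*(y^2 - 7*y + 12) = y*(y - 4)*(y - 3)
(3) = (m + 1)*(m^2 - 7*m + 10) = (m - 5)*(m + 1)*(m - 2)
(4) = (w - 4)*(w^4 - 2*w^3 - 8*w^2 + 18*w - 9) = (w - 4)*(w - 1)*(w^3 - w^2 - 9*w + 9) = (w - 4)*(w - 1)*(w + 3)*(w^2 - 4*w + 3) = (w - 4)*(w - 3)*(w - 1)*(w + 3)*(w - 1)
(5) = (b + 1)*(b^5 - 5*b^4 + 2*b^3 + 14*b^2 - 3*b - 9) = (b - 3)*(b + 1)*(b^4 - 2*b^3 - 4*b^2 + 2*b + 3) = (b - 3)*(b + 1)^2*(b^3 - 3*b^2 - b + 3) = (b - 3)^2*(b + 1)^2*(b^2 - 1) = (b - 3)^2*(b + 1)^3*(b - 1)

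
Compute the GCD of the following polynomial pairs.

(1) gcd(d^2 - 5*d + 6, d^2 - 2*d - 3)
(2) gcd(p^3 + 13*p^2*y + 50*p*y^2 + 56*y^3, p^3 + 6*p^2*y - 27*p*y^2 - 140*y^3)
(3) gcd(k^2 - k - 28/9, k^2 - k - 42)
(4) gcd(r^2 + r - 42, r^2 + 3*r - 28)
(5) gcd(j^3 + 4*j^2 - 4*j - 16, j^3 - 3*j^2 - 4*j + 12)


(1) = d - 3
(2) = gcd((p + 2*y)*(p + 4*y)*(p + 7*y), (p - 5*y)*(p + 4*y)*(p + 7*y)) = p^2 + 11*p*y + 28*y^2
(3) = gcd((k - 7/3)*(k + 4/3), (k - 7)*(k + 6)) = 1
(4) = gcd((r - 6)*(r + 7), (r - 4)*(r + 7)) = r + 7
(5) = gcd((j - 2)*(j + 2)*(j + 4), (j - 3)*(j - 2)*(j + 2)) = j^2 - 4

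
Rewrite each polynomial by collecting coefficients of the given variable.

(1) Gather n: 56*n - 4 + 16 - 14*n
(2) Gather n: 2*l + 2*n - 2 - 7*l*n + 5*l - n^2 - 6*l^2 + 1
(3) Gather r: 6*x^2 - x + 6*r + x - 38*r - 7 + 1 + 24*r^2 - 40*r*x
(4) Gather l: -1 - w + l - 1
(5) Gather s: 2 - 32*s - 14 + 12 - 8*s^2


(1) = 42*n + 12
(2) = -6*l^2 + 7*l - n^2 + n*(2 - 7*l) - 1
(3) = 24*r^2 + r*(-40*x - 32) + 6*x^2 - 6
(4) = l - w - 2
(5) = -8*s^2 - 32*s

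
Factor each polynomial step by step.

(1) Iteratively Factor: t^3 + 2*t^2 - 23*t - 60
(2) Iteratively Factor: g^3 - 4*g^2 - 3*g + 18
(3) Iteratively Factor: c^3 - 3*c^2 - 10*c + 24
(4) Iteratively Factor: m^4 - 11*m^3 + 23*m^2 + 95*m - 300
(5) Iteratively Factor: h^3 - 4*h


(1) = (t + 4)*(t^2 - 2*t - 15) = (t - 5)*(t + 4)*(t + 3)
(2) = (g - 3)*(g^2 - g - 6) = (g - 3)^2*(g + 2)
(3) = (c + 3)*(c^2 - 6*c + 8) = (c - 2)*(c + 3)*(c - 4)
(4) = (m - 5)*(m^3 - 6*m^2 - 7*m + 60) = (m - 5)*(m - 4)*(m^2 - 2*m - 15) = (m - 5)^2*(m - 4)*(m + 3)
(5) = (h - 2)*(h^2 + 2*h) = (h - 2)*(h + 2)*(h)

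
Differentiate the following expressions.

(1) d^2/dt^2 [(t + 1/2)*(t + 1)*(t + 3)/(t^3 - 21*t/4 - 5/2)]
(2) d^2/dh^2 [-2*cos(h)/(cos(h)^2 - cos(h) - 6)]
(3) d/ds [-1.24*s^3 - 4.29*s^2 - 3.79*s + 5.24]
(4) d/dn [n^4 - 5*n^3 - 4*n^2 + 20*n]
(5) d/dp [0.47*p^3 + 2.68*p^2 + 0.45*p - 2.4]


(1) = 12*(6*t^3 + 32*t^2 + 74*t + 41)/(8*t^6 - 12*t^5 - 114*t^4 + 119*t^3 + 570*t^2 - 300*t - 1000)
(2) = 2*(-9*sin(h)^4*cos(h) - sin(h)^4 - 4*sin(h)^2 - 25*cos(h) - 21*cos(3*h)/2 + cos(5*h)/2 - 7)/(sin(h)^2 + cos(h) + 5)^3
(3) = -3.72*s^2 - 8.58*s - 3.79
(4) = 4*n^3 - 15*n^2 - 8*n + 20
(5) = 1.41*p^2 + 5.36*p + 0.45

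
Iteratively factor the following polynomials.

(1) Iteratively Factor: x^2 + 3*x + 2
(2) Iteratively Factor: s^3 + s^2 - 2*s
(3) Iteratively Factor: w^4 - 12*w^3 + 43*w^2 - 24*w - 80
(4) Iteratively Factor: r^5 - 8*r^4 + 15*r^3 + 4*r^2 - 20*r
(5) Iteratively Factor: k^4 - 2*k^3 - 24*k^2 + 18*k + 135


(1) = (x + 2)*(x + 1)
(2) = (s + 2)*(s^2 - s) = s*(s + 2)*(s - 1)
(3) = (w - 4)*(w^3 - 8*w^2 + 11*w + 20) = (w - 5)*(w - 4)*(w^2 - 3*w - 4) = (w - 5)*(w - 4)*(w + 1)*(w - 4)
(4) = (r)*(r^4 - 8*r^3 + 15*r^2 + 4*r - 20) = r*(r - 5)*(r^3 - 3*r^2 + 4) = r*(r - 5)*(r - 2)*(r^2 - r - 2) = r*(r - 5)*(r - 2)^2*(r + 1)
(5) = (k - 5)*(k^3 + 3*k^2 - 9*k - 27) = (k - 5)*(k + 3)*(k^2 - 9) = (k - 5)*(k + 3)^2*(k - 3)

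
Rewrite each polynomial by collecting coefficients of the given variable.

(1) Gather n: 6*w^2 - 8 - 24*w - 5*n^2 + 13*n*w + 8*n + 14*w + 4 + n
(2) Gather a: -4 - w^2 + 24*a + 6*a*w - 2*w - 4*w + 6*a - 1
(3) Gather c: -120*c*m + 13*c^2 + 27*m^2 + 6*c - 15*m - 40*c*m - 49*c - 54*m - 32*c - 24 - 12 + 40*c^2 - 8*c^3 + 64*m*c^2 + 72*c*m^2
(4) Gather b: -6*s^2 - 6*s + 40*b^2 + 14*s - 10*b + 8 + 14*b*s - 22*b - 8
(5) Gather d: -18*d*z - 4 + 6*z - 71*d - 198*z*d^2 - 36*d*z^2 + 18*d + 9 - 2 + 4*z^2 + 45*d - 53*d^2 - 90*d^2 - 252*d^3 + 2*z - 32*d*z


(1) = -5*n^2 + n*(13*w + 9) + 6*w^2 - 10*w - 4
(2) = a*(6*w + 30) - w^2 - 6*w - 5
(3) = -8*c^3 + c^2*(64*m + 53) + c*(72*m^2 - 160*m - 75) + 27*m^2 - 69*m - 36
(4) = 40*b^2 + b*(14*s - 32) - 6*s^2 + 8*s
(5) = -252*d^3 + d^2*(-198*z - 143) + d*(-36*z^2 - 50*z - 8) + 4*z^2 + 8*z + 3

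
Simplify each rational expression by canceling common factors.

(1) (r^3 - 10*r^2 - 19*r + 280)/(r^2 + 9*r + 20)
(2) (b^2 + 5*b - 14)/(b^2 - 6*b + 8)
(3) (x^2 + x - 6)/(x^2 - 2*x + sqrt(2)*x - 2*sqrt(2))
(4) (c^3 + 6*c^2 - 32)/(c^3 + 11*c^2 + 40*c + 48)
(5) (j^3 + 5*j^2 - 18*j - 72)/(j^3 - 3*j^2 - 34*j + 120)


(1) = (r^2 - 15*r + 56)/(r + 4)
(2) = (b + 7)/(b - 4)
(3) = (x + 3)/(x + sqrt(2))
(4) = (c - 2)/(c + 3)
(5) = (j + 3)/(j - 5)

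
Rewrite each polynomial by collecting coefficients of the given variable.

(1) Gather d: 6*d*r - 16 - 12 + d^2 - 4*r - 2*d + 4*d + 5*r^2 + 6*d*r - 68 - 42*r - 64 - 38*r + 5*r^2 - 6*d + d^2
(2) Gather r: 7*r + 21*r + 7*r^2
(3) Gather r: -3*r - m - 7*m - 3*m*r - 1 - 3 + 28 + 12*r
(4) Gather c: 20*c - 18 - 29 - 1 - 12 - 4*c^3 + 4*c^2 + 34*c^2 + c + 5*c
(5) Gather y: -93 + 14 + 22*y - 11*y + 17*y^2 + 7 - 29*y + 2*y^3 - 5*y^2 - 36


(1) = 2*d^2 + d*(12*r - 4) + 10*r^2 - 84*r - 160
(2) = 7*r^2 + 28*r
(3) = -8*m + r*(9 - 3*m) + 24
(4) = -4*c^3 + 38*c^2 + 26*c - 60
(5) = 2*y^3 + 12*y^2 - 18*y - 108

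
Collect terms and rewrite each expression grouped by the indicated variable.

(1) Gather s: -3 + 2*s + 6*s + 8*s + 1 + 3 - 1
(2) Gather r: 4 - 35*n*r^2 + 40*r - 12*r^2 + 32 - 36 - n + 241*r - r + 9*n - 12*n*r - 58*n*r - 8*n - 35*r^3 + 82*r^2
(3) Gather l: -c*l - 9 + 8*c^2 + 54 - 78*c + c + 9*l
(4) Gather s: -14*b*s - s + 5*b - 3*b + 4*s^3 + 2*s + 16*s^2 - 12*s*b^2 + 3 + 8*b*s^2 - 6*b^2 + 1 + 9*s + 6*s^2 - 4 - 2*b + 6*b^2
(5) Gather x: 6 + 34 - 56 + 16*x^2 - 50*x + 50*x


(1) = 16*s
(2) = -35*r^3 + r^2*(70 - 35*n) + r*(280 - 70*n)
(3) = 8*c^2 - 77*c + l*(9 - c) + 45
(4) = 4*s^3 + s^2*(8*b + 22) + s*(-12*b^2 - 14*b + 10)
(5) = 16*x^2 - 16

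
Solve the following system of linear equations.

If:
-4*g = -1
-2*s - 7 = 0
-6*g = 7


Then:
No Solution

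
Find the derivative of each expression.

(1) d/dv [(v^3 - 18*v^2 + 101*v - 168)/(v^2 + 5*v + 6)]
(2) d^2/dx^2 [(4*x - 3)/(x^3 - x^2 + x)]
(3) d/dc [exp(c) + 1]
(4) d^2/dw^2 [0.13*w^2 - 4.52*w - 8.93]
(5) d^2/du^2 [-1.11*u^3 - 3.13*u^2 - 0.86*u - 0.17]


(1) = (v^4 + 10*v^3 - 173*v^2 + 120*v + 1446)/(v^4 + 10*v^3 + 37*v^2 + 60*v + 36)
(2) = 6*(4*x^5 - 10*x^4 + 8*x^3 - 6*x^2 + 3*x - 1)/(x^3*(x^6 - 3*x^5 + 6*x^4 - 7*x^3 + 6*x^2 - 3*x + 1))
(3) = exp(c)
(4) = 0.260000000000000
(5) = -6.66*u - 6.26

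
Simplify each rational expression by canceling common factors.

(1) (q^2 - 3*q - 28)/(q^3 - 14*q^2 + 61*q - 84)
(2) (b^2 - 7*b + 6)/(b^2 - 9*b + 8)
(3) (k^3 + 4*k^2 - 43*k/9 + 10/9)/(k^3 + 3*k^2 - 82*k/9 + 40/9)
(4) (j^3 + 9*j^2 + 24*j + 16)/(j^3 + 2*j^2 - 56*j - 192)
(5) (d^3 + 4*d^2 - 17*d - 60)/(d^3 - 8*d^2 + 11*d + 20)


(1) = (q + 4)/(q^2 - 7*q + 12)
(2) = (b - 6)/(b - 8)
(3) = (3*k - 1)/(3*k - 4)
(4) = (j^2 + 5*j + 4)/(j^2 - 2*j - 48)
(5) = (d^2 + 8*d + 15)/(d^2 - 4*d - 5)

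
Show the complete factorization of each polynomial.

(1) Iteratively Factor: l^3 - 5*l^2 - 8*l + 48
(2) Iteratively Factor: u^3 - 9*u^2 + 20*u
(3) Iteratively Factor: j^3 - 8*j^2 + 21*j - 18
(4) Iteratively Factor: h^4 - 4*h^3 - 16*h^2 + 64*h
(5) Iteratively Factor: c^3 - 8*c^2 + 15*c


(1) = (l - 4)*(l^2 - l - 12) = (l - 4)*(l + 3)*(l - 4)
(2) = (u)*(u^2 - 9*u + 20) = u*(u - 4)*(u - 5)
(3) = (j - 2)*(j^2 - 6*j + 9) = (j - 3)*(j - 2)*(j - 3)
(4) = (h + 4)*(h^3 - 8*h^2 + 16*h) = (h - 4)*(h + 4)*(h^2 - 4*h) = h*(h - 4)*(h + 4)*(h - 4)
(5) = (c - 5)*(c^2 - 3*c) = (c - 5)*(c - 3)*(c)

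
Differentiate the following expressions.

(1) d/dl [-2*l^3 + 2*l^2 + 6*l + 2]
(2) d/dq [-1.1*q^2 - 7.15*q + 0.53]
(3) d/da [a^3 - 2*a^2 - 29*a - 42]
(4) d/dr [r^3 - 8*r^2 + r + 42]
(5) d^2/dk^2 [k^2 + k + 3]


(1) = -6*l^2 + 4*l + 6
(2) = -2.2*q - 7.15
(3) = 3*a^2 - 4*a - 29
(4) = 3*r^2 - 16*r + 1
(5) = 2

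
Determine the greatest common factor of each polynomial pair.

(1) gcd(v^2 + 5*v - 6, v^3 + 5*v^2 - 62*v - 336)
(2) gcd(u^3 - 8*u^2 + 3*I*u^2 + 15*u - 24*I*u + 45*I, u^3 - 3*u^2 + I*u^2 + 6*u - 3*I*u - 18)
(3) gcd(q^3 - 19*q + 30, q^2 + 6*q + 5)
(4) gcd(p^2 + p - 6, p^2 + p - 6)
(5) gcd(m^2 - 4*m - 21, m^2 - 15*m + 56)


(1) = v + 6
(2) = u^2 + u*(-3 + 3*I) - 9*I
(3) = gcd((q - 3)*(q - 2)*(q + 5), (q + 1)*(q + 5)) = q + 5
(4) = p^2 + p - 6
(5) = gcd((m - 7)*(m + 3), (m - 8)*(m - 7)) = m - 7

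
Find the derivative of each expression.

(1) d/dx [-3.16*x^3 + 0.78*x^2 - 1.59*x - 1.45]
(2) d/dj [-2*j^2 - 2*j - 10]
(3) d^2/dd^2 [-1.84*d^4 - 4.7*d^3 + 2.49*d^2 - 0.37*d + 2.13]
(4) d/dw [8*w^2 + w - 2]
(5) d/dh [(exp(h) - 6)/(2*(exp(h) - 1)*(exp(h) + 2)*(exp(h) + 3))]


(1) = -9.48*x^2 + 1.56*x - 1.59
(2) = -4*j - 2
(3) = -22.08*d^2 - 28.2*d + 4.98
(4) = 16*w + 1
(5) = (-exp(2*h) + 7*exp(h) + 24)*exp(2*h)/(exp(6*h) + 8*exp(5*h) + 18*exp(4*h) - 4*exp(3*h) - 47*exp(2*h) - 12*exp(h) + 36)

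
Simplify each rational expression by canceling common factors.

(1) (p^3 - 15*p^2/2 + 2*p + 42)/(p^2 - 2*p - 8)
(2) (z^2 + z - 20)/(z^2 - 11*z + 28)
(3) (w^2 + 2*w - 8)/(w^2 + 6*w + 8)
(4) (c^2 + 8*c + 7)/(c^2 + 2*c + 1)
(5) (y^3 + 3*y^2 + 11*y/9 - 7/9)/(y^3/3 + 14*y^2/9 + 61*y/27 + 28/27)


(1) = (2*p^2 - 19*p + 42)/(2*p - 8)
(2) = (z + 5)/(z - 7)
(3) = (w - 2)/(w + 2)
(4) = (c + 7)/(c + 1)
(5) = (9*y - 3)/(3*y + 4)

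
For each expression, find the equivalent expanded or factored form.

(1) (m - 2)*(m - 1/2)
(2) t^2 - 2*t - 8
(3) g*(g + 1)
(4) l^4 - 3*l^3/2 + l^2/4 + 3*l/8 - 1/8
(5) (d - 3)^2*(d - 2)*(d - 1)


(1) = m^2 - 5*m/2 + 1
(2) = (t - 4)*(t + 2)
(3) = g^2 + g
(4) = (l - 1)*(l - 1/2)^2*(l + 1/2)
(5) = d^4 - 9*d^3 + 29*d^2 - 39*d + 18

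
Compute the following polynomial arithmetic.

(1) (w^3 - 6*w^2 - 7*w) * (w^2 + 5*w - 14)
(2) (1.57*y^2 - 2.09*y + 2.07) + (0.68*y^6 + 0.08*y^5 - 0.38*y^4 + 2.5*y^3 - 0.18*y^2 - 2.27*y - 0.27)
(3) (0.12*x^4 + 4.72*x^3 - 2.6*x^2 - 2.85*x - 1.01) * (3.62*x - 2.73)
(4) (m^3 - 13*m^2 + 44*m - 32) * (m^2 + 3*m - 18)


(1) = w^5 - w^4 - 51*w^3 + 49*w^2 + 98*w
(2) = 0.68*y^6 + 0.08*y^5 - 0.38*y^4 + 2.5*y^3 + 1.39*y^2 - 4.36*y + 1.8
(3) = 0.4344*x^5 + 16.7588*x^4 - 22.2976*x^3 - 3.219*x^2 + 4.1243*x + 2.7573
(4) = m^5 - 10*m^4 - 13*m^3 + 334*m^2 - 888*m + 576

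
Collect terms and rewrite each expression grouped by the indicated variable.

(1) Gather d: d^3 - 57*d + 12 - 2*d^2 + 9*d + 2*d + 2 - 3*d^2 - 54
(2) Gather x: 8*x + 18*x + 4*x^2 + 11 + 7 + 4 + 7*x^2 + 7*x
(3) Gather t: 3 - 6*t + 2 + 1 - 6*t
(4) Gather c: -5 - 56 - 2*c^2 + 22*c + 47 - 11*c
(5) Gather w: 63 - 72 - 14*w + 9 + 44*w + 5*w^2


(1) = d^3 - 5*d^2 - 46*d - 40
(2) = 11*x^2 + 33*x + 22
(3) = 6 - 12*t
(4) = -2*c^2 + 11*c - 14
(5) = 5*w^2 + 30*w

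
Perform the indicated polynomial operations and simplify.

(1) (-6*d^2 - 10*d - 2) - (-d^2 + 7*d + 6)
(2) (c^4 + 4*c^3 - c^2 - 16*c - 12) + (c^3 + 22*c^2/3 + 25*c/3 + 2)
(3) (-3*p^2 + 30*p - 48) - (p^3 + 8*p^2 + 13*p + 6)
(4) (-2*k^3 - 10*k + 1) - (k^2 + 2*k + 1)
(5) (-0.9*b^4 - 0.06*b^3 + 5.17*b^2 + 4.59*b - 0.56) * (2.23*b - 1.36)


(1) = -5*d^2 - 17*d - 8
(2) = c^4 + 5*c^3 + 19*c^2/3 - 23*c/3 - 10
(3) = -p^3 - 11*p^2 + 17*p - 54
(4) = -2*k^3 - k^2 - 12*k
(5) = -2.007*b^5 + 1.0902*b^4 + 11.6107*b^3 + 3.2045*b^2 - 7.4912*b + 0.7616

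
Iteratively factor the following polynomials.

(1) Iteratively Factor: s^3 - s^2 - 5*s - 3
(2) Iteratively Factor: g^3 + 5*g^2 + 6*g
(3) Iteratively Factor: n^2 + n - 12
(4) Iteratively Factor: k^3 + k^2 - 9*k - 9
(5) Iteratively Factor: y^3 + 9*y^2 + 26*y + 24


(1) = (s + 1)*(s^2 - 2*s - 3) = (s + 1)^2*(s - 3)
(2) = (g)*(g^2 + 5*g + 6) = g*(g + 2)*(g + 3)
(3) = (n - 3)*(n + 4)
(4) = (k + 3)*(k^2 - 2*k - 3) = (k - 3)*(k + 3)*(k + 1)
(5) = (y + 2)*(y^2 + 7*y + 12) = (y + 2)*(y + 4)*(y + 3)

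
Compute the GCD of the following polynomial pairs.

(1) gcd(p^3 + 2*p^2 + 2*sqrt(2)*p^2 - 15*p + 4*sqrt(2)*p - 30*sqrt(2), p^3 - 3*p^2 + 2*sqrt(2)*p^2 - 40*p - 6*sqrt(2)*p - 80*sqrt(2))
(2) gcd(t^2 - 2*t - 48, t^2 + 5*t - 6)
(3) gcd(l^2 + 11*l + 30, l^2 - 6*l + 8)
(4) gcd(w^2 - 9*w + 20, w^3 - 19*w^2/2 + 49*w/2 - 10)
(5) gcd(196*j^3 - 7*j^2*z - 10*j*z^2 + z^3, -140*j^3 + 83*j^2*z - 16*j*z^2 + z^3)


(1) = gcd((p - 3)*(p + 5)*(p + 2*sqrt(2)), (p - 8)*(p + 5)*(p + 2*sqrt(2))) = p^2 + p*(2*sqrt(2) + 5) + 10*sqrt(2)
(2) = gcd((t - 8)*(t + 6), (t - 1)*(t + 6)) = t + 6
(3) = gcd((l + 5)*(l + 6), (l - 4)*(l - 2)) = 1
(4) = gcd((w - 5)*(w - 4), (w - 5)*(w - 4)*(w - 1/2)) = w^2 - 9*w + 20
(5) = -7*j + z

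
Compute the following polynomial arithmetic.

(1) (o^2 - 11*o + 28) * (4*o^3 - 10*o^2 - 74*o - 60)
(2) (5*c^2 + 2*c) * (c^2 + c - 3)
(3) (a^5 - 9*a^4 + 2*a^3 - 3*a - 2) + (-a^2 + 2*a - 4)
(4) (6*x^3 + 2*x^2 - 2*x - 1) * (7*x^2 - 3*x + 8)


(1) = 4*o^5 - 54*o^4 + 148*o^3 + 474*o^2 - 1412*o - 1680
(2) = 5*c^4 + 7*c^3 - 13*c^2 - 6*c
(3) = a^5 - 9*a^4 + 2*a^3 - a^2 - a - 6
(4) = 42*x^5 - 4*x^4 + 28*x^3 + 15*x^2 - 13*x - 8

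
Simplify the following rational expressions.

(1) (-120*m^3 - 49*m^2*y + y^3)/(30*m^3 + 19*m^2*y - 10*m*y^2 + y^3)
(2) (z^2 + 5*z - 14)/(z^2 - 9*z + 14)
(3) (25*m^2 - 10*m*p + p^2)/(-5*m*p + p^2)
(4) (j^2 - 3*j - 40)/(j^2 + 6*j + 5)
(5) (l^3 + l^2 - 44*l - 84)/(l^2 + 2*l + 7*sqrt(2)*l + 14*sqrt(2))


(1) = (-120*m^3 - 49*m^2*y + y^3)/(30*m^3 + 19*m^2*y - 10*m*y^2 + y^3)
(2) = (z + 7)/(z - 7)
(3) = (-5*m + p)/p
(4) = (j - 8)/(j + 1)
(5) = (l^2 - l - 42)/(l + 7*sqrt(2))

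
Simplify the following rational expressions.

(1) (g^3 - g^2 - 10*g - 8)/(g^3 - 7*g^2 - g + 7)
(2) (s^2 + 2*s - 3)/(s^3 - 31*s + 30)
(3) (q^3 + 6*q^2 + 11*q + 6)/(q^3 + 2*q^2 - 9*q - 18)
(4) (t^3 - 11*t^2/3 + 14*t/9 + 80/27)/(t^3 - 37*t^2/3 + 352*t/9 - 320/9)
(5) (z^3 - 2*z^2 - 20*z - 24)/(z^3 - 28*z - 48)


(1) = (g^2 - 2*g - 8)/(g^2 - 8*g + 7)
(2) = (s + 3)/(s^2 + s - 30)
(3) = (q + 1)/(q - 3)
(4) = (3*t + 2)/(3*t - 24)
(5) = (z + 2)/(z + 4)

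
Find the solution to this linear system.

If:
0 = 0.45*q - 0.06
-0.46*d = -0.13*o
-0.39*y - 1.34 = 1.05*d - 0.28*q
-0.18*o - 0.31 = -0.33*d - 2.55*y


Then:
d = -1.23
o = -4.36
q = 0.13
y = -0.03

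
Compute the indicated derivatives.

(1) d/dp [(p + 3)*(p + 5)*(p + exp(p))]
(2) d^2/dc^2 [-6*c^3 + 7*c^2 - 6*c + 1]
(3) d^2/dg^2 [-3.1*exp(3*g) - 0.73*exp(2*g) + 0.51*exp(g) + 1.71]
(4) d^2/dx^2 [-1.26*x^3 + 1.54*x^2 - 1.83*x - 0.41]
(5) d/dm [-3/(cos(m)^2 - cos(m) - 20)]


(1) = (p + 3)*(p + 5)*(exp(p) + 1) + (p + 3)*(p + exp(p)) + (p + 5)*(p + exp(p))
(2) = 14 - 36*c
(3) = (-27.9*exp(2*g) - 2.92*exp(g) + 0.51)*exp(g)
(4) = 3.08 - 7.56*x
(5) = 3*(1 - 2*cos(m))*sin(m)/(sin(m)^2 + cos(m) + 19)^2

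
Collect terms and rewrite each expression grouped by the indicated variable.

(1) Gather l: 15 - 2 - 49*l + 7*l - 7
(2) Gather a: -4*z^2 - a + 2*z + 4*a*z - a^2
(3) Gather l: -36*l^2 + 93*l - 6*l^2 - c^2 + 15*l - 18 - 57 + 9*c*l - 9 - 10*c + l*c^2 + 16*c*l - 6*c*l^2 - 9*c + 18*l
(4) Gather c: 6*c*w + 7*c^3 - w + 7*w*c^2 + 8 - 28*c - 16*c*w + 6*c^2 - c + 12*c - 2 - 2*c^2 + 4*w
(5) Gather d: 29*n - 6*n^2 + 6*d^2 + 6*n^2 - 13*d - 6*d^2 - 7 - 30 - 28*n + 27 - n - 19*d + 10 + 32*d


(1) = 6 - 42*l
(2) = -a^2 + a*(4*z - 1) - 4*z^2 + 2*z
(3) = -c^2 - 19*c + l^2*(-6*c - 42) + l*(c^2 + 25*c + 126) - 84
(4) = 7*c^3 + c^2*(7*w + 4) + c*(-10*w - 17) + 3*w + 6
(5) = 0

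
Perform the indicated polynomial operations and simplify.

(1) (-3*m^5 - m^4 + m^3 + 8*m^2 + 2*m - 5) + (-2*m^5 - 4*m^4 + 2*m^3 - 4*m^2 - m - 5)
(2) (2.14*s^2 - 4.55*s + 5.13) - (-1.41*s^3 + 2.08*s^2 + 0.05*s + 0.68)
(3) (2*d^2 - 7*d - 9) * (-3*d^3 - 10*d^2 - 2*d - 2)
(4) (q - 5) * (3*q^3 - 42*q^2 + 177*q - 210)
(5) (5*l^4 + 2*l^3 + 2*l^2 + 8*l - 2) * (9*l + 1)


(1) = -5*m^5 - 5*m^4 + 3*m^3 + 4*m^2 + m - 10
(2) = 1.41*s^3 + 0.06*s^2 - 4.6*s + 4.45
(3) = -6*d^5 + d^4 + 93*d^3 + 100*d^2 + 32*d + 18
(4) = 3*q^4 - 57*q^3 + 387*q^2 - 1095*q + 1050
(5) = 45*l^5 + 23*l^4 + 20*l^3 + 74*l^2 - 10*l - 2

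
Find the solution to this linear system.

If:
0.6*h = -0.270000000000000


Then:
h = -0.45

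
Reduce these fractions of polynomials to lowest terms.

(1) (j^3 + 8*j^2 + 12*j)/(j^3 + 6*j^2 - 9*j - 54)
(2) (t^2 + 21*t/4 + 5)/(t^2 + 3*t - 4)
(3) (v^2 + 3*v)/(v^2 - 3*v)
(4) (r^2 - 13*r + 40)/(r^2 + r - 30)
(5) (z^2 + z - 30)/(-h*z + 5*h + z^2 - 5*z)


(1) = (j^2 + 2*j)/(j^2 - 9)
(2) = (4*t + 5)/(4*t - 4)
(3) = (v + 3)/(v - 3)
(4) = (r - 8)/(r + 6)
(5) = (z + 6)/(-h + z)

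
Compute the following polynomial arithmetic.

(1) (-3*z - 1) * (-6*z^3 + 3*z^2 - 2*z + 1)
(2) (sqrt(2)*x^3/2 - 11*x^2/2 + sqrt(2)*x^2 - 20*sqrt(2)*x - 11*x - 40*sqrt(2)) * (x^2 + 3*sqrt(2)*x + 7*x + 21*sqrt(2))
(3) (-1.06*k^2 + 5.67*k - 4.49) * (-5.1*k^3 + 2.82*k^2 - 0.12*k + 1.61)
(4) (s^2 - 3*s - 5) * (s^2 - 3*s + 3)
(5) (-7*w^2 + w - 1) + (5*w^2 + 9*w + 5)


(1) = 18*z^4 - 3*z^3 + 3*z^2 - z - 1
(2) = sqrt(2)*x^5/2 - 5*x^4/2 + 9*sqrt(2)*x^4/2 - 59*sqrt(2)*x^3/2 - 45*x^3/2 - 657*sqrt(2)*x^2/2 - 155*x^2 - 1080*x - 511*sqrt(2)*x - 1680
(3) = 5.406*k^5 - 31.9062*k^4 + 39.0156*k^3 - 15.0488*k^2 + 9.6675*k - 7.2289
(4) = s^4 - 6*s^3 + 7*s^2 + 6*s - 15
(5) = -2*w^2 + 10*w + 4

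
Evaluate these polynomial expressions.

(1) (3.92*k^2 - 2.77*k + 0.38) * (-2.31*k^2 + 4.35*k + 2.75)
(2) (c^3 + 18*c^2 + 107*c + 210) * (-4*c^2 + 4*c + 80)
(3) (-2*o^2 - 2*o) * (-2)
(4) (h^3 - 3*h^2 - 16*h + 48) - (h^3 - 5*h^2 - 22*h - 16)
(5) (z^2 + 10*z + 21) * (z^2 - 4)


(1) = -9.0552*k^4 + 23.4507*k^3 - 2.1473*k^2 - 5.9645*k + 1.045
(2) = -4*c^5 - 68*c^4 - 276*c^3 + 1028*c^2 + 9400*c + 16800
(3) = 4*o^2 + 4*o
(4) = 2*h^2 + 6*h + 64
(5) = z^4 + 10*z^3 + 17*z^2 - 40*z - 84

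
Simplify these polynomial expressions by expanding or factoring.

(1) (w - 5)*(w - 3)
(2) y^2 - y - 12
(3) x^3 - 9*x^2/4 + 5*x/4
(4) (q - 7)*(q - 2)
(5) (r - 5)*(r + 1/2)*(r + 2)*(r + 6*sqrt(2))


(1) = w^2 - 8*w + 15
(2) = (y - 4)*(y + 3)
(3) = x*(x - 5/4)*(x - 1)
(4) = q^2 - 9*q + 14
(5) = r^4 - 5*r^3/2 + 6*sqrt(2)*r^3 - 15*sqrt(2)*r^2 - 23*r^2/2 - 69*sqrt(2)*r - 5*r - 30*sqrt(2)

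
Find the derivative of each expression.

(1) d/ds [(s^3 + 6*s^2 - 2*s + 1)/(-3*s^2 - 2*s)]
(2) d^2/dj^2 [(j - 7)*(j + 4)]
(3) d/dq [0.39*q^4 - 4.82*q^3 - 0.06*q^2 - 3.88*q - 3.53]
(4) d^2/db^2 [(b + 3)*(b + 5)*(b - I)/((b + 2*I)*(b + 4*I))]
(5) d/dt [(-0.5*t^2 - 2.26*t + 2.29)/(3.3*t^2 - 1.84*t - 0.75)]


(1) = (-3*s^4 - 4*s^3 - 18*s^2 + 6*s + 2)/(s^2*(9*s^2 + 12*s + 4))
(2) = 2
(3) = 1.56*q^3 - 14.46*q^2 - 0.12*q - 3.88
(4) = (b^3*(-38 - 112*I) + b^2*(384 - 426*I) + b*(1644 - 384*I) + 1792 + 2152*I)/(b^6 + 18*I*b^5 - 132*b^4 - 504*I*b^3 + 1056*b^2 + 1152*I*b - 512)
(5) = (8.378*t^2 - 14.364*t + 5.9086)/(10.89*t^4 - 12.144*t^3 - 1.5644*t^2 + 2.76*t + 0.5625)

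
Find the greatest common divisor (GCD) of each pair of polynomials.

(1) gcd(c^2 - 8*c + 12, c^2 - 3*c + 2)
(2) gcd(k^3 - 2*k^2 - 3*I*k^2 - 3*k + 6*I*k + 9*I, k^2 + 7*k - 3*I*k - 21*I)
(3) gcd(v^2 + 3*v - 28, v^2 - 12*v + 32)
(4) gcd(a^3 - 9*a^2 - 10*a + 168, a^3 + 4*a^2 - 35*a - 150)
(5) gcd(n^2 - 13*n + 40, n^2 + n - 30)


(1) = gcd((c - 6)*(c - 2), (c - 2)*(c - 1)) = c - 2
(2) = gcd((k - 3)*(k + 1)*(k - 3*I), (k + 7)*(k - 3*I)) = k - 3*I
(3) = v - 4
(4) = gcd((a - 7)*(a - 6)*(a + 4), (a - 6)*(a + 5)^2) = a - 6
(5) = n - 5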